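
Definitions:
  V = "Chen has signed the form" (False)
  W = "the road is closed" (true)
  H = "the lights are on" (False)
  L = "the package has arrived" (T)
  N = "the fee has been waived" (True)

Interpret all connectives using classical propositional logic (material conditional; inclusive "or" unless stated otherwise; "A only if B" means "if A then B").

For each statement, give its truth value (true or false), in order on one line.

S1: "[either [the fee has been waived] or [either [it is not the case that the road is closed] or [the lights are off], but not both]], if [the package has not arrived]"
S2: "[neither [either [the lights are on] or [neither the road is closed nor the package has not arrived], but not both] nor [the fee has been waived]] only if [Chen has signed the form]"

S1 T, S2 T

S1: In symbols: not L -> (N or (not W xor not H))

not L = not True = False
not W = not True = False
not H = not False = True
not W xor not H = False xor True = True
N or (not W xor not H) = True or True = True
not L -> (N or (not W xor not H)) = False -> True = True
Thus S1 is true.

S2: Parsed as ((H xor (W nor not L)) nor N) -> V

not L = not True = False
W nor not L = True nor False = False
H xor (W nor not L) = False xor False = False
(H xor (W nor not L)) nor N = False nor True = False
((H xor (W nor not L)) nor N) -> V = False -> False = True
Hence S2 is true.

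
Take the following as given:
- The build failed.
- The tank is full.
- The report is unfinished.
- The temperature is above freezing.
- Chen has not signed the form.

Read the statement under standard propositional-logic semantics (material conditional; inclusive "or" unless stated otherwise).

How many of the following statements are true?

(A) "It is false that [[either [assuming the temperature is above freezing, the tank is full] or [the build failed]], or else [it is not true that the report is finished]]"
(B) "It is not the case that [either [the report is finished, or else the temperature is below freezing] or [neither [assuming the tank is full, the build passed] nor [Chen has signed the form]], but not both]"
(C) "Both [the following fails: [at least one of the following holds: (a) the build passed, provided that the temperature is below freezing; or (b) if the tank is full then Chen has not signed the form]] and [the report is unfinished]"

Let S = "the temperature is below freezing" (False), Q = "the tank is full" (True), P = "the build passed" (False), R = "the report is finished" (False), U = "Chen has signed the form" (False).

(A): In symbols: not (((not S -> Q) or not P) or not R)

not S = not False = True
not S -> Q = True -> True = True
not P = not False = True
(not S -> Q) or not P = True or True = True
not R = not False = True
((not S -> Q) or not P) or not R = True or True = True
not (((not S -> Q) or not P) or not R) = not True = False
Thus (A) is false.

(B): This is not ((R or S) xor ((Q -> P) nor U)).

R or S = False or False = False
Q -> P = True -> False = False
(Q -> P) nor U = False nor False = True
(R or S) xor ((Q -> P) nor U) = False xor True = True
not ((R or S) xor ((Q -> P) nor U)) = not True = False
So (B) is false.

(C): Formalization: not ((S -> P) or (Q -> not U)) and not R

S -> P = False -> False = True
not U = not False = True
Q -> not U = True -> True = True
(S -> P) or (Q -> not U) = True or True = True
not ((S -> P) or (Q -> not U)) = not True = False
not R = not False = True
not ((S -> P) or (Q -> not U)) and not R = False and True = False
Hence (C) is false.

0 of the 3 statements are true (none).

0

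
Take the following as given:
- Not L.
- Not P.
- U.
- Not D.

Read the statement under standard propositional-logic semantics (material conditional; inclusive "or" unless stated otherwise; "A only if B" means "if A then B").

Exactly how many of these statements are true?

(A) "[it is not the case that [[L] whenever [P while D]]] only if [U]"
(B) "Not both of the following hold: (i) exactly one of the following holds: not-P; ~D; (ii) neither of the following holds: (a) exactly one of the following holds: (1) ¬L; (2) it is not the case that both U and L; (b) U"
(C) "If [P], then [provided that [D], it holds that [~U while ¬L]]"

(A): In symbols: ¬((P ∧ D) → L) → U

P ∧ D = F ∧ F = F
(P ∧ D) → L = F → F = T
¬((P ∧ D) → L) = ¬T = F
¬((P ∧ D) → L) → U = F → T = T
Thus (A) is true.

(B): This is (¬P ⊕ ¬D) ↑ ((¬L ⊕ (U ↑ L)) ↓ U).

¬P = ¬F = T
¬D = ¬F = T
¬P ⊕ ¬D = T ⊕ T = F
¬L = ¬F = T
U ↑ L = T ↑ F = T
¬L ⊕ (U ↑ L) = T ⊕ T = F
(¬L ⊕ (U ↑ L)) ↓ U = F ↓ T = F
(¬P ⊕ ¬D) ↑ ((¬L ⊕ (U ↑ L)) ↓ U) = F ↑ F = T
Thus (B) is true.

(C): This is P → (D → (¬U ∧ ¬L)).

¬U = ¬T = F
¬L = ¬F = T
¬U ∧ ¬L = F ∧ T = F
D → (¬U ∧ ¬L) = F → F = T
P → (D → (¬U ∧ ¬L)) = F → T = T
Thus (C) is true.

True statements: 3.

3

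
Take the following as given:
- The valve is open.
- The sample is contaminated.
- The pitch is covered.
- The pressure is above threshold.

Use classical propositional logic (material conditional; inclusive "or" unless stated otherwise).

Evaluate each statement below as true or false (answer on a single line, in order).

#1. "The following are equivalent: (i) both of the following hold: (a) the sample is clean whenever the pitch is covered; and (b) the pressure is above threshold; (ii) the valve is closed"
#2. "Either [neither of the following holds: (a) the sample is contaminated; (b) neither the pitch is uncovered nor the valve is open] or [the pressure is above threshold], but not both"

#1 true / #2 true

Let P = "the pitch is covered" (T), L = "the sample is contaminated" (T), D = "the pressure is above threshold" (T), G = "the valve is open" (T).

#1: Parsed as ((P → ¬L) ∧ D) ↔ ¬G

¬L = ¬T = F
P → ¬L = T → F = F
(P → ¬L) ∧ D = F ∧ T = F
¬G = ¬T = F
((P → ¬L) ∧ D) ↔ ¬G = F ↔ F = T
So #1 is true.

#2: Parsed as (L ↓ (¬P ↓ G)) ⊕ D

¬P = ¬T = F
¬P ↓ G = F ↓ T = F
L ↓ (¬P ↓ G) = T ↓ F = F
(L ↓ (¬P ↓ G)) ⊕ D = F ⊕ T = T
Hence #2 is true.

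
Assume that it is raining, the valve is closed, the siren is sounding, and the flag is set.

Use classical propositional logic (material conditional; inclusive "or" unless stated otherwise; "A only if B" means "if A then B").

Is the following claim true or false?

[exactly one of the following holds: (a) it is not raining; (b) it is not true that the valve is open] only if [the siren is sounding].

True

Let G = "it is raining" (T), L = "the valve is open" (F), W = "the siren is sounding" (T).
Parsed as (¬G ⊕ ¬L) → W

¬G = ¬T = F
¬L = ¬F = T
¬G ⊕ ¬L = F ⊕ T = T
(¬G ⊕ ¬L) → W = T → T = T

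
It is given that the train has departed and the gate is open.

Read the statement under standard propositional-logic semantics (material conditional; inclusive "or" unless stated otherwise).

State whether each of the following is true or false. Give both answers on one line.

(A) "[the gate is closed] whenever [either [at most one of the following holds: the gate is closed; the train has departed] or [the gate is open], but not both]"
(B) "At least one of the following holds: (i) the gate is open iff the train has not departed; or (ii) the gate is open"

Let Q = "the gate is open" (T), P = "the train has departed" (T).

(A): Formalization: ((¬Q ↑ P) ⊕ Q) → ¬Q

¬Q = ¬T = F
¬Q ↑ P = F ↑ T = T
(¬Q ↑ P) ⊕ Q = T ⊕ T = F
¬Q = ¬T = F
((¬Q ↑ P) ⊕ Q) → ¬Q = F → F = T
Hence (A) is true.

(B): This is (Q ↔ ¬P) ∨ Q.

¬P = ¬T = F
Q ↔ ¬P = T ↔ F = F
(Q ↔ ¬P) ∨ Q = F ∨ T = T
Hence (B) is true.

(A) true / (B) true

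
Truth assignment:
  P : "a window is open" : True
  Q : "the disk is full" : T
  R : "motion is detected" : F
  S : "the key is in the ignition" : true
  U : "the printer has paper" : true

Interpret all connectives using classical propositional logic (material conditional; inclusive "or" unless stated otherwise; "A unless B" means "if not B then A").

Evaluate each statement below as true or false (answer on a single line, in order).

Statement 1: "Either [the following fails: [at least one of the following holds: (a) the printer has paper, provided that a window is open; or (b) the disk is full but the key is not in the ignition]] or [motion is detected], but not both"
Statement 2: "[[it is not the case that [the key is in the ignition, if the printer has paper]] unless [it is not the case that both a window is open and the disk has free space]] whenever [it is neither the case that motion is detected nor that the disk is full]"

Statement 1: Formalization: ¬((P → U) ∨ (Q ∧ ¬S)) ⊕ R

P → U = T → T = T
¬S = ¬T = F
Q ∧ ¬S = T ∧ F = F
(P → U) ∨ (Q ∧ ¬S) = T ∨ F = T
¬((P → U) ∨ (Q ∧ ¬S)) = ¬T = F
¬((P → U) ∨ (Q ∧ ¬S)) ⊕ R = F ⊕ F = F
Thus Statement 1 is false.

Statement 2: This is (R ↓ Q) → (¬(U → S) ∨ (P ↑ ¬Q)).

R ↓ Q = F ↓ T = F
U → S = T → T = T
¬(U → S) = ¬T = F
¬Q = ¬T = F
P ↑ ¬Q = T ↑ F = T
¬(U → S) ∨ (P ↑ ¬Q) = F ∨ T = T
(R ↓ Q) → (¬(U → S) ∨ (P ↑ ¬Q)) = F → T = T
Hence Statement 2 is true.

Statement 1 False, Statement 2 True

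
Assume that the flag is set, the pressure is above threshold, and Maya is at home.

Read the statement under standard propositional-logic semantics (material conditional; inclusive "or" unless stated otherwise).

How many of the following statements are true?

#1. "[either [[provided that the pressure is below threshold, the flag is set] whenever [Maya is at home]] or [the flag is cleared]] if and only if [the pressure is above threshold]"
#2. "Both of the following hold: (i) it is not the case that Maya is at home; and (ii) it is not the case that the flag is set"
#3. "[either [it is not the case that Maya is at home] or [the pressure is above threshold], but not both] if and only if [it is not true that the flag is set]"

1

Let R = "Maya is at home" (True), Q = "the pressure is above threshold" (True), P = "the flag is set" (True).

#1: Formalization: ((R -> (not Q -> P)) or not P) iff Q

not Q = not True = False
not Q -> P = False -> True = True
R -> (not Q -> P) = True -> True = True
not P = not True = False
(R -> (not Q -> P)) or not P = True or False = True
((R -> (not Q -> P)) or not P) iff Q = True iff True = True
Hence #1 is true.

#2: Formalization: not R and not P

not R = not True = False
not P = not True = False
not R and not P = False and False = False
So #2 is false.

#3: Parsed as (not R xor Q) iff not P

not R = not True = False
not R xor Q = False xor True = True
not P = not True = False
(not R xor Q) iff not P = True iff False = False
Hence #3 is false.

Count: 1.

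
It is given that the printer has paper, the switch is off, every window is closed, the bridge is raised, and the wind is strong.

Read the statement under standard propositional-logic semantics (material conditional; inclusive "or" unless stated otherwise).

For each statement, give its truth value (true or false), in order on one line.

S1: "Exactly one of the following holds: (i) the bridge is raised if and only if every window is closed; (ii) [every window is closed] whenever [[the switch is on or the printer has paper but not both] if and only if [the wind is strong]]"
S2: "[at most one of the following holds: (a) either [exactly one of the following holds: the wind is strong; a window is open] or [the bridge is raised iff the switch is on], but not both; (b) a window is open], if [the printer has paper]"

Let S = "the bridge is raised" (True), R = "a window is open" (False), Q = "the switch is on" (False), P = "the printer has paper" (True), U = "the wind is strong" (True).

S1: Parsed as (S iff not R) xor (((Q xor P) iff U) -> not R)

not R = not False = True
S iff not R = True iff True = True
Q xor P = False xor True = True
(Q xor P) iff U = True iff True = True
not R = not False = True
((Q xor P) iff U) -> not R = True -> True = True
(S iff not R) xor (((Q xor P) iff U) -> not R) = True xor True = False
Hence S1 is false.

S2: Formalization: P -> (((U xor R) xor (S iff Q)) nand R)

U xor R = True xor False = True
S iff Q = True iff False = False
(U xor R) xor (S iff Q) = True xor False = True
((U xor R) xor (S iff Q)) nand R = True nand False = True
P -> (((U xor R) xor (S iff Q)) nand R) = True -> True = True
Hence S2 is true.

S1 false; S2 true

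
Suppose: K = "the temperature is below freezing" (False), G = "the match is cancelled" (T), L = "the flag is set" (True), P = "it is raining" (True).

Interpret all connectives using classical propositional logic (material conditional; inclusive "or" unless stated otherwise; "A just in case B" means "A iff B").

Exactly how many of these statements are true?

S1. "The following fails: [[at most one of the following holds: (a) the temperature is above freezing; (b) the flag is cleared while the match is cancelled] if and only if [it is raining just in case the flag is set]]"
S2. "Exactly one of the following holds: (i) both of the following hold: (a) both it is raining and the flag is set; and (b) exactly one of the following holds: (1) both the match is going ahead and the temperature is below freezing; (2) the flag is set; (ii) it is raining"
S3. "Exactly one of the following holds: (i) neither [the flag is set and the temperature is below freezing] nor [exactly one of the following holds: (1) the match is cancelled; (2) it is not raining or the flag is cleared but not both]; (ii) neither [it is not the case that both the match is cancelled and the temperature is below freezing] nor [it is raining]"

S1: Parsed as ~((~K nand (~L & G)) <-> (P <-> L))

~K = ~F = T
~L = ~T = F
~L & G = F & T = F
~K nand (~L & G) = T nand F = T
P <-> L = T <-> T = T
(~K nand (~L & G)) <-> (P <-> L) = T <-> T = T
~((~K nand (~L & G)) <-> (P <-> L)) = ~T = F
Thus S1 is false.

S2: Parsed as ((P & L) & ((~G & K) xor L)) xor P

P & L = T & T = T
~G = ~T = F
~G & K = F & F = F
(~G & K) xor L = F xor T = T
(P & L) & ((~G & K) xor L) = T & T = T
((P & L) & ((~G & K) xor L)) xor P = T xor T = F
So S2 is false.

S3: Formalization: ((L & K) nor (G xor (~P xor ~L))) xor ((G nand K) nor P)

L & K = T & F = F
~P = ~T = F
~L = ~T = F
~P xor ~L = F xor F = F
G xor (~P xor ~L) = T xor F = T
(L & K) nor (G xor (~P xor ~L)) = F nor T = F
G nand K = T nand F = T
(G nand K) nor P = T nor T = F
((L & K) nor (G xor (~P xor ~L))) xor ((G nand K) nor P) = F xor F = F
So S3 is false.

Count: 0.

0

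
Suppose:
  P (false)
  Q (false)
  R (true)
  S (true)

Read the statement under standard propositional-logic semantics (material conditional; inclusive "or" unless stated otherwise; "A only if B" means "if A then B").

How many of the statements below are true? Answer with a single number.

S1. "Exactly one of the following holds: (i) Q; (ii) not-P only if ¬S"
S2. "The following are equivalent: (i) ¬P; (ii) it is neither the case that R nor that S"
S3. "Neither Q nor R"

0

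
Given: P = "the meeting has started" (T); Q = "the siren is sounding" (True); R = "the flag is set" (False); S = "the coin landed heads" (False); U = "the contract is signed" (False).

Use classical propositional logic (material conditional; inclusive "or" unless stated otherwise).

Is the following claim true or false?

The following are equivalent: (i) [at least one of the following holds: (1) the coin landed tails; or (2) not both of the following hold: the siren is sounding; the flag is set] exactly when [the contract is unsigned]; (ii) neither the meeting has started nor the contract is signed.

The statement is false.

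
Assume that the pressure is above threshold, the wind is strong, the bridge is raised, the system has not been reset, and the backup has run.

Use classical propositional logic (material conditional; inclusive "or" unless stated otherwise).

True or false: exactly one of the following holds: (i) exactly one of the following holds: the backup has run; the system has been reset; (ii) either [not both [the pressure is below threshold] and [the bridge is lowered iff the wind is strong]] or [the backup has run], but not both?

Let G = "the backup has run" (T), K = "the system has been reset" (F), H = "the pressure is above threshold" (T), W = "the bridge is raised" (T), P = "the wind is strong" (T).
Formalization: (G ⊕ K) ⊕ ((¬H ↑ (¬W ↔ P)) ⊕ G)

G ⊕ K = T ⊕ F = T
¬H = ¬T = F
¬W = ¬T = F
¬W ↔ P = F ↔ T = F
¬H ↑ (¬W ↔ P) = F ↑ F = T
(¬H ↑ (¬W ↔ P)) ⊕ G = T ⊕ T = F
(G ⊕ K) ⊕ ((¬H ↑ (¬W ↔ P)) ⊕ G) = T ⊕ F = T

True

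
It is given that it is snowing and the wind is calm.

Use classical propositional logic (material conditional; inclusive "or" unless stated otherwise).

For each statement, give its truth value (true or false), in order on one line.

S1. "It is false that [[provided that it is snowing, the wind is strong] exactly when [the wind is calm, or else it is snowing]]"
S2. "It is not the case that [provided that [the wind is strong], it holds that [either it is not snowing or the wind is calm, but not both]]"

S1 T, S2 F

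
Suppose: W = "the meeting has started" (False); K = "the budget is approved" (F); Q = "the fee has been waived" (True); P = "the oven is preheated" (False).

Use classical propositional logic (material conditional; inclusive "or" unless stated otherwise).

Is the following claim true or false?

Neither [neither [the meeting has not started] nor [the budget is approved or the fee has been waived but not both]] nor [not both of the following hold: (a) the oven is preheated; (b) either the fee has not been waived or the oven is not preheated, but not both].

Values: W=False, K=False, Q=True, P=False.
Formalization: (not W nor (K xor Q)) nor (P nand (not Q xor not P))

not W = not False = True
K xor Q = False xor True = True
not W nor (K xor Q) = True nor True = False
not Q = not True = False
not P = not False = True
not Q xor not P = False xor True = True
P nand (not Q xor not P) = False nand True = True
(not W nor (K xor Q)) nor (P nand (not Q xor not P)) = False nor True = False

False.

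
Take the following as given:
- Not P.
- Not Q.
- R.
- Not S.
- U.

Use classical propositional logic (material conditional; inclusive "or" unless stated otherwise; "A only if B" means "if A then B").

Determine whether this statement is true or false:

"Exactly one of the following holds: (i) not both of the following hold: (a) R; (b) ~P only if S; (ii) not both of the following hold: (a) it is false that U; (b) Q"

Parsed as (R ↑ (¬P → S)) ⊕ (¬U ↑ Q)

¬P = ¬F = T
¬P → S = T → F = F
R ↑ (¬P → S) = T ↑ F = T
¬U = ¬T = F
¬U ↑ Q = F ↑ F = T
(R ↑ (¬P → S)) ⊕ (¬U ↑ Q) = T ⊕ T = F

False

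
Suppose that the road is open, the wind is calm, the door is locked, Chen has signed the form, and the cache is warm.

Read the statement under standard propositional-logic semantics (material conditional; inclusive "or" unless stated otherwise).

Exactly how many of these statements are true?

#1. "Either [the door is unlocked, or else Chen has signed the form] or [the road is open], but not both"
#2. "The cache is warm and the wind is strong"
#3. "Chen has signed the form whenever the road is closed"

Let R = "the door is locked" (T), S = "Chen has signed the form" (T), P = "the road is closed" (F), U = "the cache is warm" (T), Q = "the wind is strong" (F).

#1: Formalization: (¬R ∨ S) ⊕ ¬P

¬R = ¬T = F
¬R ∨ S = F ∨ T = T
¬P = ¬F = T
(¬R ∨ S) ⊕ ¬P = T ⊕ T = F
Hence #1 is false.

#2: Formalization: U ∧ Q

U ∧ Q = T ∧ F = F
So #2 is false.

#3: Parsed as P → S

P → S = F → T = T
Thus #3 is true.

Count: 1.

1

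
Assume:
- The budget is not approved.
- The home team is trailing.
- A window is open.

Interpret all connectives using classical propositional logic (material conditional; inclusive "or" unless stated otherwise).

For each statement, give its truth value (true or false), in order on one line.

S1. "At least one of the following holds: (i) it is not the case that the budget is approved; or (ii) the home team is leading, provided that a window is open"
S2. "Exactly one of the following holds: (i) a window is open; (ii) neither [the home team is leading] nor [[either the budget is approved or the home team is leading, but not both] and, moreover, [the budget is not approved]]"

S1 True; S2 False

Let P = "the budget is approved" (False), R = "a window is open" (True), Q = "the home team is leading" (False).

S1: Formalization: not P or (R -> Q)

not P = not False = True
R -> Q = True -> False = False
not P or (R -> Q) = True or False = True
Hence S1 is true.

S2: Parsed as R xor (Q nor ((P xor Q) and not P))

P xor Q = False xor False = False
not P = not False = True
(P xor Q) and not P = False and True = False
Q nor ((P xor Q) and not P) = False nor False = True
R xor (Q nor ((P xor Q) and not P)) = True xor True = False
Hence S2 is false.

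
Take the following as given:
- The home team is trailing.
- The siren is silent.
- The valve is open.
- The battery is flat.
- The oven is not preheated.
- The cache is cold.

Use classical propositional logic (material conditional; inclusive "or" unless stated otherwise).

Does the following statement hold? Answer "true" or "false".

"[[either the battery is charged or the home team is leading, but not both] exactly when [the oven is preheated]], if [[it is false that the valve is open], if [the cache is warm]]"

Let Q = "the cache is warm" (False), N = "the valve is open" (True), U = "the battery is charged" (False), R = "the home team is leading" (False), S = "the oven is preheated" (False).
Parsed as (Q -> not N) -> ((U xor R) iff S)

not N = not True = False
Q -> not N = False -> False = True
U xor R = False xor False = False
(U xor R) iff S = False iff False = True
(Q -> not N) -> ((U xor R) iff S) = True -> True = True

True.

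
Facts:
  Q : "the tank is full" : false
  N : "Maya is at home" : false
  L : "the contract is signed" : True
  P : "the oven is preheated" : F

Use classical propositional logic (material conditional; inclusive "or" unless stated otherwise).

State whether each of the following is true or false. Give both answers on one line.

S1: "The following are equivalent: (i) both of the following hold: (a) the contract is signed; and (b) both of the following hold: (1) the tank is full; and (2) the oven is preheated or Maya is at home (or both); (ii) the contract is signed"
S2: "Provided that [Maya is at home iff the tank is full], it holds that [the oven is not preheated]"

S1 false / S2 true

S1: Formalization: (L ∧ (Q ∧ (P ∨ N))) ↔ L

P ∨ N = F ∨ F = F
Q ∧ (P ∨ N) = F ∧ F = F
L ∧ (Q ∧ (P ∨ N)) = T ∧ F = F
(L ∧ (Q ∧ (P ∨ N))) ↔ L = F ↔ T = F
Thus S1 is false.

S2: Parsed as (N ↔ Q) → ¬P

N ↔ Q = F ↔ F = T
¬P = ¬F = T
(N ↔ Q) → ¬P = T → T = T
Thus S2 is true.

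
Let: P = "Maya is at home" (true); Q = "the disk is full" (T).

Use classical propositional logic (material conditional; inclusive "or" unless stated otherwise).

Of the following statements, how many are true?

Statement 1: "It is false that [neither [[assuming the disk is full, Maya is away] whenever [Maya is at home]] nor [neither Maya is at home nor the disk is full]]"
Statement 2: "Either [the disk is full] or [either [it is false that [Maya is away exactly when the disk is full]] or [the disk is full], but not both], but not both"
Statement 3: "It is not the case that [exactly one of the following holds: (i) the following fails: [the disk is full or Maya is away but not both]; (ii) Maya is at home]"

1

Statement 1: In symbols: not ((P -> (Q -> not P)) nor (P nor Q))

not P = not True = False
Q -> not P = True -> False = False
P -> (Q -> not P) = True -> False = False
P nor Q = True nor True = False
(P -> (Q -> not P)) nor (P nor Q) = False nor False = True
not ((P -> (Q -> not P)) nor (P nor Q)) = not True = False
Thus Statement 1 is false.

Statement 2: Parsed as Q xor (not (not P iff Q) xor Q)

not P = not True = False
not P iff Q = False iff True = False
not (not P iff Q) = not False = True
not (not P iff Q) xor Q = True xor True = False
Q xor (not (not P iff Q) xor Q) = True xor False = True
Thus Statement 2 is true.

Statement 3: This is not (not (Q xor not P) xor P).

not P = not True = False
Q xor not P = True xor False = True
not (Q xor not P) = not True = False
not (Q xor not P) xor P = False xor True = True
not (not (Q xor not P) xor P) = not True = False
Hence Statement 3 is false.

1 of the 3 statements is true.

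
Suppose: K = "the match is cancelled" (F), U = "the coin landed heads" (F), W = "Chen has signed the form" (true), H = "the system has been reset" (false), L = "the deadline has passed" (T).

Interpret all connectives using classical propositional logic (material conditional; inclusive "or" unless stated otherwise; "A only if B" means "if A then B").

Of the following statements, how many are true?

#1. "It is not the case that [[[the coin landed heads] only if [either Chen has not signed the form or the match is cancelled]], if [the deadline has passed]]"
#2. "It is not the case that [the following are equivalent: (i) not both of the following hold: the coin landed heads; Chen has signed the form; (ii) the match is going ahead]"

0

#1: In symbols: ¬(L → (U → (¬W ∨ K)))

¬W = ¬T = F
¬W ∨ K = F ∨ F = F
U → (¬W ∨ K) = F → F = T
L → (U → (¬W ∨ K)) = T → T = T
¬(L → (U → (¬W ∨ K))) = ¬T = F
Thus #1 is false.

#2: This is ¬((U ↑ W) ↔ ¬K).

U ↑ W = F ↑ T = T
¬K = ¬F = T
(U ↑ W) ↔ ¬K = T ↔ T = T
¬((U ↑ W) ↔ ¬K) = ¬T = F
Thus #2 is false.

Count: 0.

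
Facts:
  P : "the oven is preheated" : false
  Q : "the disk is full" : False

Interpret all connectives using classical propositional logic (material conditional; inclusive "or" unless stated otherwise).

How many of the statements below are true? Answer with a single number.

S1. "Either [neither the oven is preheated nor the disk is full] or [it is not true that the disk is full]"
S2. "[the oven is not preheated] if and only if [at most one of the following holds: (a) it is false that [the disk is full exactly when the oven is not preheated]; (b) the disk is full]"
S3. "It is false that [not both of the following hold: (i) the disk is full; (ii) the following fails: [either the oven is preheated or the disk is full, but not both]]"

S1: This is (P ↓ Q) ∨ ¬Q.

P ↓ Q = F ↓ F = T
¬Q = ¬F = T
(P ↓ Q) ∨ ¬Q = T ∨ T = T
So S1 is true.

S2: This is ¬P ↔ (¬(Q ↔ ¬P) ↑ Q).

¬P = ¬F = T
¬P = ¬F = T
Q ↔ ¬P = F ↔ T = F
¬(Q ↔ ¬P) = ¬F = T
¬(Q ↔ ¬P) ↑ Q = T ↑ F = T
¬P ↔ (¬(Q ↔ ¬P) ↑ Q) = T ↔ T = T
Hence S2 is true.

S3: In symbols: ¬(Q ↑ ¬(P ⊕ Q))

P ⊕ Q = F ⊕ F = F
¬(P ⊕ Q) = ¬F = T
Q ↑ ¬(P ⊕ Q) = F ↑ T = T
¬(Q ↑ ¬(P ⊕ Q)) = ¬T = F
Thus S3 is false.

True statements: 2 (S1, S2).

2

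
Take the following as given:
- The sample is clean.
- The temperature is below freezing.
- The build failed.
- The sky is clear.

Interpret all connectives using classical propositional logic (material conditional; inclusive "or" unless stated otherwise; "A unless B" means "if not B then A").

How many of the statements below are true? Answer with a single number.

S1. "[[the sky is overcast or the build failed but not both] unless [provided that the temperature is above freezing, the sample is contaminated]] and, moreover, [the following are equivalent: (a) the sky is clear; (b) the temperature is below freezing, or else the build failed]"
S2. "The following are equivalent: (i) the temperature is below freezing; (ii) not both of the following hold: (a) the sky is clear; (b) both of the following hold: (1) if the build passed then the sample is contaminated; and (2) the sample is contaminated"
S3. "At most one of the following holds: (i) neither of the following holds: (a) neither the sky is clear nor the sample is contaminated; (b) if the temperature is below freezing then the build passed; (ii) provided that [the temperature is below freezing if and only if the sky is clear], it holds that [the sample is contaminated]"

3

Let L = "the sky is overcast" (F), S = "the build passed" (F), W = "the temperature is below freezing" (T), R = "the sample is contaminated" (F).

S1: Formalization: ((L ⊕ ¬S) ∨ (¬W → R)) ∧ (¬L ↔ (W ∨ ¬S))

¬S = ¬F = T
L ⊕ ¬S = F ⊕ T = T
¬W = ¬T = F
¬W → R = F → F = T
(L ⊕ ¬S) ∨ (¬W → R) = T ∨ T = T
¬L = ¬F = T
¬S = ¬F = T
W ∨ ¬S = T ∨ T = T
¬L ↔ (W ∨ ¬S) = T ↔ T = T
((L ⊕ ¬S) ∨ (¬W → R)) ∧ (¬L ↔ (W ∨ ¬S)) = T ∧ T = T
Hence S1 is true.

S2: This is W ↔ (¬L ↑ ((S → R) ∧ R)).

¬L = ¬F = T
S → R = F → F = T
(S → R) ∧ R = T ∧ F = F
¬L ↑ ((S → R) ∧ R) = T ↑ F = T
W ↔ (¬L ↑ ((S → R) ∧ R)) = T ↔ T = T
Thus S2 is true.

S3: This is ((¬L ↓ R) ↓ (W → S)) ↑ ((W ↔ ¬L) → R).

¬L = ¬F = T
¬L ↓ R = T ↓ F = F
W → S = T → F = F
(¬L ↓ R) ↓ (W → S) = F ↓ F = T
¬L = ¬F = T
W ↔ ¬L = T ↔ T = T
(W ↔ ¬L) → R = T → F = F
((¬L ↓ R) ↓ (W → S)) ↑ ((W ↔ ¬L) → R) = T ↑ F = T
Hence S3 is true.

3 of the 3 statements are true.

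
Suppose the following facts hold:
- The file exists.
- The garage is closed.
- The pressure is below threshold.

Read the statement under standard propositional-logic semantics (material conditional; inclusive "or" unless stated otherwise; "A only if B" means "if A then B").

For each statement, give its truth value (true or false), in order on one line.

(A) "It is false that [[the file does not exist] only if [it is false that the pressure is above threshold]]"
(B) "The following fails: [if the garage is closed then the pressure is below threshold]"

Let S = "the file exists" (True), M = "the pressure is above threshold" (False), W = "the garage is closed" (True).

(A): Formalization: not (not S -> not M)

not S = not True = False
not M = not False = True
not S -> not M = False -> True = True
not (not S -> not M) = not True = False
Thus (A) is false.

(B): In symbols: not (W -> not M)

not M = not False = True
W -> not M = True -> True = True
not (W -> not M) = not True = False
Hence (B) is false.

(A) F, (B) F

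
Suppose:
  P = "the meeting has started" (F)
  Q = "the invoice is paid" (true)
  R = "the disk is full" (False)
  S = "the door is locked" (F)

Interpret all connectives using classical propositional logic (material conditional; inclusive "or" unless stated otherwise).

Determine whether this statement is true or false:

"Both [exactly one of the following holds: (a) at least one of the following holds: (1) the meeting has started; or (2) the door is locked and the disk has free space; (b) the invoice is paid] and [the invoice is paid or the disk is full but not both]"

Values: P=F, S=F, R=F, Q=T.
Formalization: ((P ∨ (S ∧ ¬R)) ⊕ Q) ∧ (Q ⊕ R)

¬R = ¬F = T
S ∧ ¬R = F ∧ T = F
P ∨ (S ∧ ¬R) = F ∨ F = F
(P ∨ (S ∧ ¬R)) ⊕ Q = F ⊕ T = T
Q ⊕ R = T ⊕ F = T
((P ∨ (S ∧ ¬R)) ⊕ Q) ∧ (Q ⊕ R) = T ∧ T = T

True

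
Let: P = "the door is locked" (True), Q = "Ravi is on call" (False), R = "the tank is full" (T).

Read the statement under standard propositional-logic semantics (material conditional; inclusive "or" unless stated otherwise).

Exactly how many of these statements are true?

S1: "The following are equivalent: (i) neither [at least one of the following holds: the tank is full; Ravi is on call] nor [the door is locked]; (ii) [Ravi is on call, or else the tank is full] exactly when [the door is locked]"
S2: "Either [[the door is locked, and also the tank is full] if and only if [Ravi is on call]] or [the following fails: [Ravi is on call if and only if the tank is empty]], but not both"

0

S1: Formalization: ((R or Q) nor P) iff ((Q or R) iff P)

R or Q = True or False = True
(R or Q) nor P = True nor True = False
Q or R = False or True = True
(Q or R) iff P = True iff True = True
((R or Q) nor P) iff ((Q or R) iff P) = False iff True = False
Hence S1 is false.

S2: In symbols: ((P and R) iff Q) xor not (Q iff not R)

P and R = True and True = True
(P and R) iff Q = True iff False = False
not R = not True = False
Q iff not R = False iff False = True
not (Q iff not R) = not True = False
((P and R) iff Q) xor not (Q iff not R) = False xor False = False
So S2 is false.

Count: 0.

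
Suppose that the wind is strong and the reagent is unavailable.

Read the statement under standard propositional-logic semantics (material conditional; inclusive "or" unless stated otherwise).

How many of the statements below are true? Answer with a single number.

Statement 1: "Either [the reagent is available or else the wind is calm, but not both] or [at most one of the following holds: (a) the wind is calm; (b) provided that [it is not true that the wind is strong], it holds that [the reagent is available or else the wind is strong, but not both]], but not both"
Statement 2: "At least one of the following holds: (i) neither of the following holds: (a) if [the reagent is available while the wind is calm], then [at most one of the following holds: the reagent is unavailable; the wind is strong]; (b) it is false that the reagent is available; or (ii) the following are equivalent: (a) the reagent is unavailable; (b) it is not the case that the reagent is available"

2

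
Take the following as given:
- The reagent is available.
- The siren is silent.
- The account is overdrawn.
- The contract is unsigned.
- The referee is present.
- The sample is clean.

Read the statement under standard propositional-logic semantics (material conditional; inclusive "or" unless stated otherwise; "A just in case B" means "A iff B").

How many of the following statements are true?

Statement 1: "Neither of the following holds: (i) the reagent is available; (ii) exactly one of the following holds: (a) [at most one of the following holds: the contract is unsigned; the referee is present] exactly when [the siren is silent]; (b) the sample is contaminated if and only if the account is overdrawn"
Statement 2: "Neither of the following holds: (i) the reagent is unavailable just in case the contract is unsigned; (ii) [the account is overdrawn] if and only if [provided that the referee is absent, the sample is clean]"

0

Let V = "the reagent is available" (True), K = "the contract is signed" (False), S = "the referee is present" (True), H = "the siren is sounding" (False), W = "the sample is contaminated" (False), D = "the account is overdrawn" (True).

Statement 1: Parsed as V nor (((not K nand S) iff not H) xor (W iff D))

not K = not False = True
not K nand S = True nand True = False
not H = not False = True
(not K nand S) iff not H = False iff True = False
W iff D = False iff True = False
((not K nand S) iff not H) xor (W iff D) = False xor False = False
V nor (((not K nand S) iff not H) xor (W iff D)) = True nor False = False
Hence Statement 1 is false.

Statement 2: Parsed as (not V iff not K) nor (D iff (not S -> not W))

not V = not True = False
not K = not False = True
not V iff not K = False iff True = False
not S = not True = False
not W = not False = True
not S -> not W = False -> True = True
D iff (not S -> not W) = True iff True = True
(not V iff not K) nor (D iff (not S -> not W)) = False nor True = False
Thus Statement 2 is false.

Count: 0.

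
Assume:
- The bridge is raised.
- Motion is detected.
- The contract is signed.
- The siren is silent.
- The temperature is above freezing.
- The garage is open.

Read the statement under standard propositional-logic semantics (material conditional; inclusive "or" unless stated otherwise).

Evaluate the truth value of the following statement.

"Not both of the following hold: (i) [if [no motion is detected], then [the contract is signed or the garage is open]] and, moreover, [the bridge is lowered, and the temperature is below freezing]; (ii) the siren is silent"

The statement is true.

Let N = "motion is detected" (T), V = "the contract is signed" (T), K = "the garage is closed" (F), R = "the bridge is raised" (T), Q = "the temperature is below freezing" (F), H = "the siren is sounding" (F).
Parsed as ((~N -> (V | ~K)) & (~R & Q)) nand ~H

~N = ~T = F
~K = ~F = T
V | ~K = T | T = T
~N -> (V | ~K) = F -> T = T
~R = ~T = F
~R & Q = F & F = F
(~N -> (V | ~K)) & (~R & Q) = T & F = F
~H = ~F = T
((~N -> (V | ~K)) & (~R & Q)) nand ~H = F nand T = T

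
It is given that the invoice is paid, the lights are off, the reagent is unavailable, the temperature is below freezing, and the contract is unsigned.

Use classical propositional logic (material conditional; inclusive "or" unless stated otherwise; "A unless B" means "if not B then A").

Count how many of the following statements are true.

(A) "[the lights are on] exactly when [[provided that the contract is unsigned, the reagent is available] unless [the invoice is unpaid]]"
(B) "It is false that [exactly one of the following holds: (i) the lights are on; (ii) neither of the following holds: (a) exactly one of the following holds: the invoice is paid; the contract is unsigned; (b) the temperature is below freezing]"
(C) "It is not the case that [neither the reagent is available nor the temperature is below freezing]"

3

Let Q = "the lights are on" (F), U = "the contract is signed" (F), R = "the reagent is available" (F), P = "the invoice is paid" (T), S = "the temperature is below freezing" (T).

(A): Formalization: Q ↔ ((¬U → R) ∨ ¬P)

¬U = ¬F = T
¬U → R = T → F = F
¬P = ¬T = F
(¬U → R) ∨ ¬P = F ∨ F = F
Q ↔ ((¬U → R) ∨ ¬P) = F ↔ F = T
So (A) is true.

(B): Parsed as ¬(Q ⊕ ((P ⊕ ¬U) ↓ S))

¬U = ¬F = T
P ⊕ ¬U = T ⊕ T = F
(P ⊕ ¬U) ↓ S = F ↓ T = F
Q ⊕ ((P ⊕ ¬U) ↓ S) = F ⊕ F = F
¬(Q ⊕ ((P ⊕ ¬U) ↓ S)) = ¬F = T
Thus (B) is true.

(C): Parsed as ¬(R ↓ S)

R ↓ S = F ↓ T = F
¬(R ↓ S) = ¬F = T
So (C) is true.

True statements: 3.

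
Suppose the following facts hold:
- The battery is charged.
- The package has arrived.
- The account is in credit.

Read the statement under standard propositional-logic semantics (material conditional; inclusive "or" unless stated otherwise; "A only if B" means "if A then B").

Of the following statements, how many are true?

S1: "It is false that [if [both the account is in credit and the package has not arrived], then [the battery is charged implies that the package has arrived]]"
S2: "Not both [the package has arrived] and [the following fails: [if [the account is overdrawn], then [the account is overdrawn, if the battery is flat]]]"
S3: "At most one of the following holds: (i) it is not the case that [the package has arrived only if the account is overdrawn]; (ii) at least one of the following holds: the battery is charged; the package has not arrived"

1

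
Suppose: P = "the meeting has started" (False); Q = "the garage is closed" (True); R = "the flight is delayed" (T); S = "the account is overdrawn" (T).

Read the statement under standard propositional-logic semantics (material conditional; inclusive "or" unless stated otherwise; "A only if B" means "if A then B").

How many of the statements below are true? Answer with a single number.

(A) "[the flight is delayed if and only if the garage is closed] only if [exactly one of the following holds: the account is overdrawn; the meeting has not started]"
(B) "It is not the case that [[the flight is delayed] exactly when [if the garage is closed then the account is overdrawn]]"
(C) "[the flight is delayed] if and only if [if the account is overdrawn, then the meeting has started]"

0

(A): Parsed as (R ↔ Q) → (S ⊕ ¬P)

R ↔ Q = T ↔ T = T
¬P = ¬F = T
S ⊕ ¬P = T ⊕ T = F
(R ↔ Q) → (S ⊕ ¬P) = T → F = F
Hence (A) is false.

(B): This is ¬(R ↔ (Q → S)).

Q → S = T → T = T
R ↔ (Q → S) = T ↔ T = T
¬(R ↔ (Q → S)) = ¬T = F
So (B) is false.

(C): This is R ↔ (S → P).

S → P = T → F = F
R ↔ (S → P) = T ↔ F = F
Thus (C) is false.

True statements: 0 (none).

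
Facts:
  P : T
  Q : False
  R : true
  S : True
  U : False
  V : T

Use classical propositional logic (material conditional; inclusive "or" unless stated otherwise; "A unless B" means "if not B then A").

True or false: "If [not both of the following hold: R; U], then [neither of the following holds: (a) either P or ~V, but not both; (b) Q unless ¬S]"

In symbols: (R nand U) -> ((P xor ~V) nor (Q | ~S))

R nand U = T nand F = T
~V = ~T = F
P xor ~V = T xor F = T
~S = ~T = F
Q | ~S = F | F = F
(P xor ~V) nor (Q | ~S) = T nor F = F
(R nand U) -> ((P xor ~V) nor (Q | ~S)) = T -> F = F

False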